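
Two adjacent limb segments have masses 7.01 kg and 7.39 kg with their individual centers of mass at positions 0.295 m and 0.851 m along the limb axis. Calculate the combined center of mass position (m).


COM = (m1*x1 + m2*x2) / (m1 + m2)
COM = (7.01*0.295 + 7.39*0.851) / (7.01 + 7.39)
Numerator = 8.3568
Denominator = 14.4000
COM = 0.5803


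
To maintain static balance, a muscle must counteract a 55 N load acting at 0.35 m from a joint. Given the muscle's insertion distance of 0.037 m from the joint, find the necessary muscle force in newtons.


F_muscle = W * d_load / d_muscle
F_muscle = 55 * 0.35 / 0.037
Numerator = 19.2500
F_muscle = 520.2703


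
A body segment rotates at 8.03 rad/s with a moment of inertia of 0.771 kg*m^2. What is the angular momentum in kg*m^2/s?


L = I * omega
L = 0.771 * 8.03
L = 6.1911


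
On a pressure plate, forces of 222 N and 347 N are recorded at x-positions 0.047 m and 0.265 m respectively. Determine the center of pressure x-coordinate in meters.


COP_x = (F1*x1 + F2*x2) / (F1 + F2)
COP_x = (222*0.047 + 347*0.265) / (222 + 347)
Numerator = 102.3890
Denominator = 569
COP_x = 0.1799


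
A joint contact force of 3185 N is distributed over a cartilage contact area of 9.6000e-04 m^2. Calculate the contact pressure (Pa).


P = F / A
P = 3185 / 9.6000e-04
P = 3.3177e+06


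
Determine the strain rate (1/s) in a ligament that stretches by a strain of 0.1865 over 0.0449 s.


strain_rate = delta_strain / delta_t
strain_rate = 0.1865 / 0.0449
strain_rate = 4.1537


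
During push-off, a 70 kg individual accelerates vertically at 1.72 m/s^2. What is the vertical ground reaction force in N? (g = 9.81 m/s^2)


GRF = m * (g + a)
GRF = 70 * (9.81 + 1.72)
GRF = 70 * 11.5300
GRF = 807.1000


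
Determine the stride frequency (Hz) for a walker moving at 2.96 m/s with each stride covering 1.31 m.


f = v / stride_length
f = 2.96 / 1.31
f = 2.2595


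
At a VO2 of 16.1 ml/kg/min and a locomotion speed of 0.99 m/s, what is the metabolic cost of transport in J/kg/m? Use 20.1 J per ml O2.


Power per kg = VO2 * 20.1 / 60
Power per kg = 16.1 * 20.1 / 60 = 5.3935 W/kg
Cost = power_per_kg / speed
Cost = 5.3935 / 0.99
Cost = 5.4480


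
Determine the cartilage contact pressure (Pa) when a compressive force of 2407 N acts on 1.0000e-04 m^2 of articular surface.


P = F / A
P = 2407 / 1.0000e-04
P = 2.4070e+07


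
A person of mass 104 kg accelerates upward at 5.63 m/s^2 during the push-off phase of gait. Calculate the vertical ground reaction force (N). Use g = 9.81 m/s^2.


GRF = m * (g + a)
GRF = 104 * (9.81 + 5.63)
GRF = 104 * 15.4400
GRF = 1605.7600


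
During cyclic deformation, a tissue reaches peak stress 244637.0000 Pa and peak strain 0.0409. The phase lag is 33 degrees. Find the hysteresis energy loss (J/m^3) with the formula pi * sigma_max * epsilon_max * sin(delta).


E_loss = pi * sigma_max * epsilon_max * sin(delta)
delta = 33 deg = 0.5760 rad
sin(delta) = 0.5446
E_loss = pi * 244637.0000 * 0.0409 * 0.5446
E_loss = 17120.0129


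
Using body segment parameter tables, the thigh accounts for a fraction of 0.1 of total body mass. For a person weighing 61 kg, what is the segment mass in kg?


m_segment = body_mass * fraction
m_segment = 61 * 0.1
m_segment = 6.1000


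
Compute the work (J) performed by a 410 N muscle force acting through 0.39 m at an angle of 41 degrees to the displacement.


W = F * d * cos(theta)
theta = 41 deg = 0.7156 rad
cos(theta) = 0.7547
W = 410 * 0.39 * 0.7547
W = 120.6781


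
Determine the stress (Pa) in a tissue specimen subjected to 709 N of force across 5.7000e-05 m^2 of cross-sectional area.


stress = F / A
stress = 709 / 5.7000e-05
stress = 1.2439e+07


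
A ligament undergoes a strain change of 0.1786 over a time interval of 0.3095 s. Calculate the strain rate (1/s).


strain_rate = delta_strain / delta_t
strain_rate = 0.1786 / 0.3095
strain_rate = 0.5771


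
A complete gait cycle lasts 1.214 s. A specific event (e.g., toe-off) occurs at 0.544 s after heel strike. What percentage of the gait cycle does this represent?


pct = (event_time / cycle_time) * 100
pct = (0.544 / 1.214) * 100
ratio = 0.4481
pct = 44.8105


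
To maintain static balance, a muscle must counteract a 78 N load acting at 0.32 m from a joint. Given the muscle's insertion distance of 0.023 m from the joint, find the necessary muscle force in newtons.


F_muscle = W * d_load / d_muscle
F_muscle = 78 * 0.32 / 0.023
Numerator = 24.9600
F_muscle = 1085.2174


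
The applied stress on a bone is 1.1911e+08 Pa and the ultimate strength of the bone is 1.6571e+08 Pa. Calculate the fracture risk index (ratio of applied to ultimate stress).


FRI = applied / ultimate
FRI = 1.1911e+08 / 1.6571e+08
FRI = 0.7188


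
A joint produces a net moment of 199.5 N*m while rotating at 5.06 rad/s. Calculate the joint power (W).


P = M * omega
P = 199.5 * 5.06
P = 1009.4700


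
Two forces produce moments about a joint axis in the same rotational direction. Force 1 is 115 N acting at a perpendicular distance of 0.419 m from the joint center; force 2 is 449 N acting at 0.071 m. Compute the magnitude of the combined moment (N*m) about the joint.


M = F1 * d1 + F2 * d2
M = 115 * 0.419 + 449 * 0.071
M = 48.1850 + 31.8790
M = 80.0640


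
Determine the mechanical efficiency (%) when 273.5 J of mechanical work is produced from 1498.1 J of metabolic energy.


eta = (W_mech / E_meta) * 100
eta = (273.5 / 1498.1) * 100
ratio = 0.1826
eta = 18.2565


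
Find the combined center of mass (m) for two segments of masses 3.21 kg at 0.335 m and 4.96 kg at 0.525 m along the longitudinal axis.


COM = (m1*x1 + m2*x2) / (m1 + m2)
COM = (3.21*0.335 + 4.96*0.525) / (3.21 + 4.96)
Numerator = 3.6794
Denominator = 8.1700
COM = 0.4503


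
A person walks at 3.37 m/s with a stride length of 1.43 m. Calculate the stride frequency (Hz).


f = v / stride_length
f = 3.37 / 1.43
f = 2.3566


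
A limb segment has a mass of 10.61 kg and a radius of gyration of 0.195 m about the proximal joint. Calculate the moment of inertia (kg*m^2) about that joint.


I = m * k^2
I = 10.61 * 0.195^2
k^2 = 0.0380
I = 0.4034


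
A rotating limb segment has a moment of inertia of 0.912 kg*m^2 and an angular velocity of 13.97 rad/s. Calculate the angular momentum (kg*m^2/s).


L = I * omega
L = 0.912 * 13.97
L = 12.7406


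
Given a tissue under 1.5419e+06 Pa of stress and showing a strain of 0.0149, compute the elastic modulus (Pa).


E = stress / strain
E = 1.5419e+06 / 0.0149
E = 1.0348e+08


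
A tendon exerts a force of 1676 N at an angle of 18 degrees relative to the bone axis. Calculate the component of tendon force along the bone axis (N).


F_eff = F_tendon * cos(theta)
theta = 18 deg = 0.3142 rad
cos(theta) = 0.9511
F_eff = 1676 * 0.9511
F_eff = 1593.9707


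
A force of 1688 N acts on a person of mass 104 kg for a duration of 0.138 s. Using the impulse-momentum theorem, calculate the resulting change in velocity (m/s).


J = F * dt = 1688 * 0.138 = 232.9440 N*s
delta_v = J / m
delta_v = 232.9440 / 104
delta_v = 2.2398


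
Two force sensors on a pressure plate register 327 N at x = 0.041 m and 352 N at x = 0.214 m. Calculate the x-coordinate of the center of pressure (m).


COP_x = (F1*x1 + F2*x2) / (F1 + F2)
COP_x = (327*0.041 + 352*0.214) / (327 + 352)
Numerator = 88.7350
Denominator = 679
COP_x = 0.1307


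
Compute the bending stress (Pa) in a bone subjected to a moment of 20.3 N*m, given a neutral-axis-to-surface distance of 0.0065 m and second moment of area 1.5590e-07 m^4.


sigma = M * c / I
sigma = 20.3 * 0.0065 / 1.5590e-07
M * c = 0.1320
sigma = 846375.8820


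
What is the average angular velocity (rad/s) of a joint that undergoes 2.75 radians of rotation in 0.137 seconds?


omega = delta_theta / delta_t
omega = 2.75 / 0.137
omega = 20.0730


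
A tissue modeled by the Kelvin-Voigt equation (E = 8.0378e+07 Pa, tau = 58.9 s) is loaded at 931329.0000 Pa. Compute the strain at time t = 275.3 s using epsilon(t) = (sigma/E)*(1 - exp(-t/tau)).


epsilon(t) = (sigma/E) * (1 - exp(-t/tau))
sigma/E = 931329.0000 / 8.0378e+07 = 0.0116
exp(-t/tau) = exp(-275.3 / 58.9) = 0.0093
epsilon = 0.0116 * (1 - 0.0093)
epsilon = 0.0115


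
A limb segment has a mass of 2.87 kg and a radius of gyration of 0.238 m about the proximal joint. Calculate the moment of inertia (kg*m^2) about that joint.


I = m * k^2
I = 2.87 * 0.238^2
k^2 = 0.0566
I = 0.1626


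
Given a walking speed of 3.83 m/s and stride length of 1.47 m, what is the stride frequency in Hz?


f = v / stride_length
f = 3.83 / 1.47
f = 2.6054


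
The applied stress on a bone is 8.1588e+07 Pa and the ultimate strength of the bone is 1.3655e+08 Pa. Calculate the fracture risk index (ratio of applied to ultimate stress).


FRI = applied / ultimate
FRI = 8.1588e+07 / 1.3655e+08
FRI = 0.5975


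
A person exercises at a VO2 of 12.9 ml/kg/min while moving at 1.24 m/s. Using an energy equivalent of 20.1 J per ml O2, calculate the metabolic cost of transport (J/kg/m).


Power per kg = VO2 * 20.1 / 60
Power per kg = 12.9 * 20.1 / 60 = 4.3215 W/kg
Cost = power_per_kg / speed
Cost = 4.3215 / 1.24
Cost = 3.4851


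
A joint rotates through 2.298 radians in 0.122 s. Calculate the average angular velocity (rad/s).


omega = delta_theta / delta_t
omega = 2.298 / 0.122
omega = 18.8361


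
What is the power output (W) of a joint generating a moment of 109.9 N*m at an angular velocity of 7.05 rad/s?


P = M * omega
P = 109.9 * 7.05
P = 774.7950


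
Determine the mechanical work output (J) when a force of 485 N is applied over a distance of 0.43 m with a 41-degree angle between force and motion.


W = F * d * cos(theta)
theta = 41 deg = 0.7156 rad
cos(theta) = 0.7547
W = 485 * 0.43 * 0.7547
W = 157.3947


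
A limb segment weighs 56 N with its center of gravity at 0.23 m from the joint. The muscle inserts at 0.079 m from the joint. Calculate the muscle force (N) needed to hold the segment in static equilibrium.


F_muscle = W * d_load / d_muscle
F_muscle = 56 * 0.23 / 0.079
Numerator = 12.8800
F_muscle = 163.0380


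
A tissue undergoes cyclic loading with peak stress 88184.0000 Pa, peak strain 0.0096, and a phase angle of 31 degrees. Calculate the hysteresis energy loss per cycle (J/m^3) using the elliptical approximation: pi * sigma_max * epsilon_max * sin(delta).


E_loss = pi * sigma_max * epsilon_max * sin(delta)
delta = 31 deg = 0.5411 rad
sin(delta) = 0.5150
E_loss = pi * 88184.0000 * 0.0096 * 0.5150
E_loss = 1369.7782


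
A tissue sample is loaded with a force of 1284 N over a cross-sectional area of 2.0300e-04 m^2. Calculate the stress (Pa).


stress = F / A
stress = 1284 / 2.0300e-04
stress = 6.3251e+06


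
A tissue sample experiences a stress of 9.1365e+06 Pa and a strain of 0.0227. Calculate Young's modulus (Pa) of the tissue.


E = stress / strain
E = 9.1365e+06 / 0.0227
E = 4.0249e+08


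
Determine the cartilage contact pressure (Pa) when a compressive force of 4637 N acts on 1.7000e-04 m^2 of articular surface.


P = F / A
P = 4637 / 1.7000e-04
P = 2.7276e+07


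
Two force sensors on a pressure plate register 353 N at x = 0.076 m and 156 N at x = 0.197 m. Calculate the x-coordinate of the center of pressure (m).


COP_x = (F1*x1 + F2*x2) / (F1 + F2)
COP_x = (353*0.076 + 156*0.197) / (353 + 156)
Numerator = 57.5600
Denominator = 509
COP_x = 0.1131


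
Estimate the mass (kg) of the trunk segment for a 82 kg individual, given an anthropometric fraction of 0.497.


m_segment = body_mass * fraction
m_segment = 82 * 0.497
m_segment = 40.7540


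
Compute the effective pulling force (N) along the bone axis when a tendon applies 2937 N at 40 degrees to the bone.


F_eff = F_tendon * cos(theta)
theta = 40 deg = 0.6981 rad
cos(theta) = 0.7660
F_eff = 2937 * 0.7660
F_eff = 2249.8725


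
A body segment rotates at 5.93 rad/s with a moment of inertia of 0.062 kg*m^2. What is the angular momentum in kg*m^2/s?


L = I * omega
L = 0.062 * 5.93
L = 0.3677


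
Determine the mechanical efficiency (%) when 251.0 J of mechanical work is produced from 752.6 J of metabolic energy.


eta = (W_mech / E_meta) * 100
eta = (251.0 / 752.6) * 100
ratio = 0.3335
eta = 33.3510


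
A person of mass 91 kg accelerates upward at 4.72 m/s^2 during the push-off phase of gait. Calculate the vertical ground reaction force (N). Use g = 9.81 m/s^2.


GRF = m * (g + a)
GRF = 91 * (9.81 + 4.72)
GRF = 91 * 14.5300
GRF = 1322.2300


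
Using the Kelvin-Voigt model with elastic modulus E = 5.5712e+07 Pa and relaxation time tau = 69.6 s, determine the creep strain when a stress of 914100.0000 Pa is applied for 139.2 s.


epsilon(t) = (sigma/E) * (1 - exp(-t/tau))
sigma/E = 914100.0000 / 5.5712e+07 = 0.0164
exp(-t/tau) = exp(-139.2 / 69.6) = 0.1353
epsilon = 0.0164 * (1 - 0.1353)
epsilon = 0.0142


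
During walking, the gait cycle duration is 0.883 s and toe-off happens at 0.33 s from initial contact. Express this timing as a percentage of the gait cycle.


pct = (event_time / cycle_time) * 100
pct = (0.33 / 0.883) * 100
ratio = 0.3737
pct = 37.3726


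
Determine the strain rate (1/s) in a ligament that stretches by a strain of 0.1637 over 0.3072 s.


strain_rate = delta_strain / delta_t
strain_rate = 0.1637 / 0.3072
strain_rate = 0.5329


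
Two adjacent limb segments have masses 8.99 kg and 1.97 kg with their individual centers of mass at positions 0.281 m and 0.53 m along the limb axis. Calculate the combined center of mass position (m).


COM = (m1*x1 + m2*x2) / (m1 + m2)
COM = (8.99*0.281 + 1.97*0.53) / (8.99 + 1.97)
Numerator = 3.5703
Denominator = 10.9600
COM = 0.3258


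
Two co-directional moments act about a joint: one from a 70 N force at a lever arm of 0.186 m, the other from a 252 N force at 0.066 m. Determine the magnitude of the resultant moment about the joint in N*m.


M = F1 * d1 + F2 * d2
M = 70 * 0.186 + 252 * 0.066
M = 13.0200 + 16.6320
M = 29.6520


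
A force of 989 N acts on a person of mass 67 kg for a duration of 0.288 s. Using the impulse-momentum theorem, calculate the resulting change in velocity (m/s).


J = F * dt = 989 * 0.288 = 284.8320 N*s
delta_v = J / m
delta_v = 284.8320 / 67
delta_v = 4.2512


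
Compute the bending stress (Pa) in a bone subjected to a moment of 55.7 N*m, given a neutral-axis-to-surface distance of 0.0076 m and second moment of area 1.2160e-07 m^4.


sigma = M * c / I
sigma = 55.7 * 0.0076 / 1.2160e-07
M * c = 0.4233
sigma = 3.4812e+06


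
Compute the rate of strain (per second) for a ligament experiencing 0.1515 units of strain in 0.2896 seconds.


strain_rate = delta_strain / delta_t
strain_rate = 0.1515 / 0.2896
strain_rate = 0.5231


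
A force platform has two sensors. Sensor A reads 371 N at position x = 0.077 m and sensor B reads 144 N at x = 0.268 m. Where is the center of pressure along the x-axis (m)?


COP_x = (F1*x1 + F2*x2) / (F1 + F2)
COP_x = (371*0.077 + 144*0.268) / (371 + 144)
Numerator = 67.1590
Denominator = 515
COP_x = 0.1304


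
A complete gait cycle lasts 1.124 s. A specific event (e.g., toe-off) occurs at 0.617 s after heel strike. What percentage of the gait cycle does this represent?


pct = (event_time / cycle_time) * 100
pct = (0.617 / 1.124) * 100
ratio = 0.5489
pct = 54.8932


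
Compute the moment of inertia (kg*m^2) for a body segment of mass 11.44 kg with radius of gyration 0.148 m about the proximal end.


I = m * k^2
I = 11.44 * 0.148^2
k^2 = 0.0219
I = 0.2506


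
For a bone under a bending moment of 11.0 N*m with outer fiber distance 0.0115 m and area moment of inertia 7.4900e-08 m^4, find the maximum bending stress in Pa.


sigma = M * c / I
sigma = 11.0 * 0.0115 / 7.4900e-08
M * c = 0.1265
sigma = 1.6889e+06


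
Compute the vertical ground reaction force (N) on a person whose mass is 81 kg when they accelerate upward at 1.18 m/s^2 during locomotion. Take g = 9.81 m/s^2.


GRF = m * (g + a)
GRF = 81 * (9.81 + 1.18)
GRF = 81 * 10.9900
GRF = 890.1900


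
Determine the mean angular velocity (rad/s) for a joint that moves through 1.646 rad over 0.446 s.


omega = delta_theta / delta_t
omega = 1.646 / 0.446
omega = 3.6906


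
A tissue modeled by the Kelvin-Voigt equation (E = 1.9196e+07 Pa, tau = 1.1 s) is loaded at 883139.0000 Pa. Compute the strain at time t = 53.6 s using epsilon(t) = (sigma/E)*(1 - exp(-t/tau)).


epsilon(t) = (sigma/E) * (1 - exp(-t/tau))
sigma/E = 883139.0000 / 1.9196e+07 = 0.0460
exp(-t/tau) = exp(-53.6 / 1.1) = 6.8868e-22
epsilon = 0.0460 * (1 - 6.8868e-22)
epsilon = 0.0460


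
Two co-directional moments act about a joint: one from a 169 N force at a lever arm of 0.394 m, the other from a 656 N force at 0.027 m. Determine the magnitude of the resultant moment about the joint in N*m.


M = F1 * d1 + F2 * d2
M = 169 * 0.394 + 656 * 0.027
M = 66.5860 + 17.7120
M = 84.2980


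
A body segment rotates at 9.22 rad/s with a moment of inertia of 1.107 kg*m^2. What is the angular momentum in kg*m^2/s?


L = I * omega
L = 1.107 * 9.22
L = 10.2065


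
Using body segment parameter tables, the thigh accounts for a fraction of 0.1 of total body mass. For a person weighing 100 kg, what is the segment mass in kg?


m_segment = body_mass * fraction
m_segment = 100 * 0.1
m_segment = 10.0000


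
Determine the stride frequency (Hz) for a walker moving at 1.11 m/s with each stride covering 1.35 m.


f = v / stride_length
f = 1.11 / 1.35
f = 0.8222


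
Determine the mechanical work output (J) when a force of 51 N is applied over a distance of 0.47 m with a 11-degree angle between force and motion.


W = F * d * cos(theta)
theta = 11 deg = 0.1920 rad
cos(theta) = 0.9816
W = 51 * 0.47 * 0.9816
W = 23.5296


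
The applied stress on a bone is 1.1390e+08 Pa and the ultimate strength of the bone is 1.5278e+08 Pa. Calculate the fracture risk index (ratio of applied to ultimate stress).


FRI = applied / ultimate
FRI = 1.1390e+08 / 1.5278e+08
FRI = 0.7455


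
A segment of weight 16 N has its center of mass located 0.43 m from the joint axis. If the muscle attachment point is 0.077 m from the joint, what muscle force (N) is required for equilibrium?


F_muscle = W * d_load / d_muscle
F_muscle = 16 * 0.43 / 0.077
Numerator = 6.8800
F_muscle = 89.3506


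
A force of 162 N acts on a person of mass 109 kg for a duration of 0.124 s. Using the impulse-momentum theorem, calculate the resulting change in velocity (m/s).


J = F * dt = 162 * 0.124 = 20.0880 N*s
delta_v = J / m
delta_v = 20.0880 / 109
delta_v = 0.1843


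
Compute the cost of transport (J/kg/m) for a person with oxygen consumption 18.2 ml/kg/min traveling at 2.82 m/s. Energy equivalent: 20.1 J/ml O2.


Power per kg = VO2 * 20.1 / 60
Power per kg = 18.2 * 20.1 / 60 = 6.0970 W/kg
Cost = power_per_kg / speed
Cost = 6.0970 / 2.82
Cost = 2.1621


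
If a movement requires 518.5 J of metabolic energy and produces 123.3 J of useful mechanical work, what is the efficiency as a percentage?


eta = (W_mech / E_meta) * 100
eta = (123.3 / 518.5) * 100
ratio = 0.2378
eta = 23.7801


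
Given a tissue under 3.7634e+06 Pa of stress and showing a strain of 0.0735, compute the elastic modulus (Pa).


E = stress / strain
E = 3.7634e+06 / 0.0735
E = 5.1203e+07


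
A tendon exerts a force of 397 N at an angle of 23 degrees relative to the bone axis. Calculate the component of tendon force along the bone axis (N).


F_eff = F_tendon * cos(theta)
theta = 23 deg = 0.4014 rad
cos(theta) = 0.9205
F_eff = 397 * 0.9205
F_eff = 365.4404


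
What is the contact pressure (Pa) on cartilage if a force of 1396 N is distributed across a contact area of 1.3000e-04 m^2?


P = F / A
P = 1396 / 1.3000e-04
P = 1.0738e+07


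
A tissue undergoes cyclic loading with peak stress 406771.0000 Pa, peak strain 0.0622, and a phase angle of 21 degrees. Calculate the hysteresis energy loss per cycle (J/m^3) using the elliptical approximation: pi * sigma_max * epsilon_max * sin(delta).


E_loss = pi * sigma_max * epsilon_max * sin(delta)
delta = 21 deg = 0.3665 rad
sin(delta) = 0.3584
E_loss = pi * 406771.0000 * 0.0622 * 0.3584
E_loss = 28485.2085


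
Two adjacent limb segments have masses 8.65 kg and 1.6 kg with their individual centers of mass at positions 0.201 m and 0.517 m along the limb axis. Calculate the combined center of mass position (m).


COM = (m1*x1 + m2*x2) / (m1 + m2)
COM = (8.65*0.201 + 1.6*0.517) / (8.65 + 1.6)
Numerator = 2.5659
Denominator = 10.2500
COM = 0.2503


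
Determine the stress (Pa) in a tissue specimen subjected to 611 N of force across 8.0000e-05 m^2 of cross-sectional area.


stress = F / A
stress = 611 / 8.0000e-05
stress = 7.6375e+06


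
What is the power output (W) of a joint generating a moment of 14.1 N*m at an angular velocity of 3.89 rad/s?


P = M * omega
P = 14.1 * 3.89
P = 54.8490


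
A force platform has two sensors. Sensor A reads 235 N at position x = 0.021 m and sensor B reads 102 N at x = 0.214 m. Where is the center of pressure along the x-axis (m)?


COP_x = (F1*x1 + F2*x2) / (F1 + F2)
COP_x = (235*0.021 + 102*0.214) / (235 + 102)
Numerator = 26.7630
Denominator = 337
COP_x = 0.0794


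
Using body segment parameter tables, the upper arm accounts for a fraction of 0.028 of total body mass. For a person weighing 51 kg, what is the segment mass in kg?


m_segment = body_mass * fraction
m_segment = 51 * 0.028
m_segment = 1.4280


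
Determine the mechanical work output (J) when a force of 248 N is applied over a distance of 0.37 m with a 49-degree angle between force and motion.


W = F * d * cos(theta)
theta = 49 deg = 0.8552 rad
cos(theta) = 0.6561
W = 248 * 0.37 * 0.6561
W = 60.2000


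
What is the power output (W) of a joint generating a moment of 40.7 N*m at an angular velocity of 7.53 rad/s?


P = M * omega
P = 40.7 * 7.53
P = 306.4710


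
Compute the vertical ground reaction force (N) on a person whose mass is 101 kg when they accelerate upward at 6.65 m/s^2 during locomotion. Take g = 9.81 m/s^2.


GRF = m * (g + a)
GRF = 101 * (9.81 + 6.65)
GRF = 101 * 16.4600
GRF = 1662.4600


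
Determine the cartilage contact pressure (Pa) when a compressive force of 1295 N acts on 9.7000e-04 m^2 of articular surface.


P = F / A
P = 1295 / 9.7000e-04
P = 1.3351e+06


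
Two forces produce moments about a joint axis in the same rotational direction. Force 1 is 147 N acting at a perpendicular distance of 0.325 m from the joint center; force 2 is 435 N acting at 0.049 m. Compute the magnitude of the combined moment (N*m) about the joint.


M = F1 * d1 + F2 * d2
M = 147 * 0.325 + 435 * 0.049
M = 47.7750 + 21.3150
M = 69.0900


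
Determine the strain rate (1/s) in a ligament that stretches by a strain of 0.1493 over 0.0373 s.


strain_rate = delta_strain / delta_t
strain_rate = 0.1493 / 0.0373
strain_rate = 4.0027


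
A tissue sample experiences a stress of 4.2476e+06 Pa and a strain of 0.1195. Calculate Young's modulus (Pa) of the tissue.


E = stress / strain
E = 4.2476e+06 / 0.1195
E = 3.5545e+07


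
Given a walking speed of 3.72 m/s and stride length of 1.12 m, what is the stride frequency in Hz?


f = v / stride_length
f = 3.72 / 1.12
f = 3.3214


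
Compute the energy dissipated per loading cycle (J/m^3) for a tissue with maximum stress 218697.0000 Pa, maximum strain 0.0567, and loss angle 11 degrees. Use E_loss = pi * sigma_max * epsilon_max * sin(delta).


E_loss = pi * sigma_max * epsilon_max * sin(delta)
delta = 11 deg = 0.1920 rad
sin(delta) = 0.1908
E_loss = pi * 218697.0000 * 0.0567 * 0.1908
E_loss = 7433.1792


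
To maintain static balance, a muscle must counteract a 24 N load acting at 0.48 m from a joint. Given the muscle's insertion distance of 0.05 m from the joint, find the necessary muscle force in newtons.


F_muscle = W * d_load / d_muscle
F_muscle = 24 * 0.48 / 0.05
Numerator = 11.5200
F_muscle = 230.4000


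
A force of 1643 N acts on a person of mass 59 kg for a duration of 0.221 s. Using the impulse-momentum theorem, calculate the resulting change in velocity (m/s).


J = F * dt = 1643 * 0.221 = 363.1030 N*s
delta_v = J / m
delta_v = 363.1030 / 59
delta_v = 6.1543


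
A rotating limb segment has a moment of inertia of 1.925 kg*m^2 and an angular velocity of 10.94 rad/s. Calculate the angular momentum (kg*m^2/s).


L = I * omega
L = 1.925 * 10.94
L = 21.0595


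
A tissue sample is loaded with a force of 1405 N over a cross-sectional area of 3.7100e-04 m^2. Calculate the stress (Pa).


stress = F / A
stress = 1405 / 3.7100e-04
stress = 3.7871e+06


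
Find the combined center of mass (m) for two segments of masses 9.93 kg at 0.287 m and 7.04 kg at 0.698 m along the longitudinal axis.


COM = (m1*x1 + m2*x2) / (m1 + m2)
COM = (9.93*0.287 + 7.04*0.698) / (9.93 + 7.04)
Numerator = 7.7638
Denominator = 16.9700
COM = 0.4575


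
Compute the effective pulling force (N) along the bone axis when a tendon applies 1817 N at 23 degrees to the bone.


F_eff = F_tendon * cos(theta)
theta = 23 deg = 0.4014 rad
cos(theta) = 0.9205
F_eff = 1817 * 0.9205
F_eff = 1672.5573


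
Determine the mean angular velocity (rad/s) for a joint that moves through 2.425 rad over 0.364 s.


omega = delta_theta / delta_t
omega = 2.425 / 0.364
omega = 6.6621


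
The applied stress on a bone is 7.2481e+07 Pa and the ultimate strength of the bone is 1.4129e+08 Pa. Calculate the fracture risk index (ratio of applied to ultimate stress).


FRI = applied / ultimate
FRI = 7.2481e+07 / 1.4129e+08
FRI = 0.5130


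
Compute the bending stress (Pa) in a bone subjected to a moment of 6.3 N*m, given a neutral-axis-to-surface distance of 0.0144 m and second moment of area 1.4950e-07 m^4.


sigma = M * c / I
sigma = 6.3 * 0.0144 / 1.4950e-07
M * c = 0.0907
sigma = 606822.7425


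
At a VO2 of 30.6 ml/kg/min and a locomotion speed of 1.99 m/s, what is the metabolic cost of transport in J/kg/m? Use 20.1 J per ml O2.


Power per kg = VO2 * 20.1 / 60
Power per kg = 30.6 * 20.1 / 60 = 10.2510 W/kg
Cost = power_per_kg / speed
Cost = 10.2510 / 1.99
Cost = 5.1513


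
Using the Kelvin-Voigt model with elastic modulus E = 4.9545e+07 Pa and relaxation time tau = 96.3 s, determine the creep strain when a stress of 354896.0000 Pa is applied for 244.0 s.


epsilon(t) = (sigma/E) * (1 - exp(-t/tau))
sigma/E = 354896.0000 / 4.9545e+07 = 0.0072
exp(-t/tau) = exp(-244.0 / 96.3) = 0.0794
epsilon = 0.0072 * (1 - 0.0794)
epsilon = 0.0066


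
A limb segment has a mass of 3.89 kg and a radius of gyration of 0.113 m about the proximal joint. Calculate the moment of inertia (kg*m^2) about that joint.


I = m * k^2
I = 3.89 * 0.113^2
k^2 = 0.0128
I = 0.0497


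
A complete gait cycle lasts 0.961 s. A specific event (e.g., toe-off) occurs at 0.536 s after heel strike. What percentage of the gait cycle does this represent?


pct = (event_time / cycle_time) * 100
pct = (0.536 / 0.961) * 100
ratio = 0.5578
pct = 55.7752


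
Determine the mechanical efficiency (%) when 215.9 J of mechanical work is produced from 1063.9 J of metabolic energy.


eta = (W_mech / E_meta) * 100
eta = (215.9 / 1063.9) * 100
ratio = 0.2029
eta = 20.2933


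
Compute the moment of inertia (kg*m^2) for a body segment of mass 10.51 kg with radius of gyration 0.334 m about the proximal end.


I = m * k^2
I = 10.51 * 0.334^2
k^2 = 0.1116
I = 1.1725


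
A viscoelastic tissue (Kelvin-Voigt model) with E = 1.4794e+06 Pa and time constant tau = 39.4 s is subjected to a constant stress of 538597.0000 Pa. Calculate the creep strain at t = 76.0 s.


epsilon(t) = (sigma/E) * (1 - exp(-t/tau))
sigma/E = 538597.0000 / 1.4794e+06 = 0.3641
exp(-t/tau) = exp(-76.0 / 39.4) = 0.1453
epsilon = 0.3641 * (1 - 0.1453)
epsilon = 0.3112


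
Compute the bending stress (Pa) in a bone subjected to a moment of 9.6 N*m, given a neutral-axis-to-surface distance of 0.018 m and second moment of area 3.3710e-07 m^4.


sigma = M * c / I
sigma = 9.6 * 0.018 / 3.3710e-07
M * c = 0.1728
sigma = 512607.5349


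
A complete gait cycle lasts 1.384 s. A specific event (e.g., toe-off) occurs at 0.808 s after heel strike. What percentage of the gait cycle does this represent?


pct = (event_time / cycle_time) * 100
pct = (0.808 / 1.384) * 100
ratio = 0.5838
pct = 58.3815


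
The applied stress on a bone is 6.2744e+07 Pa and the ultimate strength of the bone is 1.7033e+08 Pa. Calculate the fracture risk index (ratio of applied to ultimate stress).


FRI = applied / ultimate
FRI = 6.2744e+07 / 1.7033e+08
FRI = 0.3684


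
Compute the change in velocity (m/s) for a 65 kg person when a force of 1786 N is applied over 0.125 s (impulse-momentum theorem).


J = F * dt = 1786 * 0.125 = 223.2500 N*s
delta_v = J / m
delta_v = 223.2500 / 65
delta_v = 3.4346


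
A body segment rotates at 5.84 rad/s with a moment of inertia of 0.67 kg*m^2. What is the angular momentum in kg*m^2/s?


L = I * omega
L = 0.67 * 5.84
L = 3.9128


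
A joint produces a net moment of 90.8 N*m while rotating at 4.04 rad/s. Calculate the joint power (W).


P = M * omega
P = 90.8 * 4.04
P = 366.8320


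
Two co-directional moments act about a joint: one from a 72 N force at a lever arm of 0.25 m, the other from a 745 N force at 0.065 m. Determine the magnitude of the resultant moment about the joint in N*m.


M = F1 * d1 + F2 * d2
M = 72 * 0.25 + 745 * 0.065
M = 18.0000 + 48.4250
M = 66.4250


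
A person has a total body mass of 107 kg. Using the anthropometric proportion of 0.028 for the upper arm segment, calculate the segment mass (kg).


m_segment = body_mass * fraction
m_segment = 107 * 0.028
m_segment = 2.9960


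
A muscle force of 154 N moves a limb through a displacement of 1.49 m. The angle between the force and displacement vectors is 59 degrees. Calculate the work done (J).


W = F * d * cos(theta)
theta = 59 deg = 1.0297 rad
cos(theta) = 0.5150
W = 154 * 1.49 * 0.5150
W = 118.1806


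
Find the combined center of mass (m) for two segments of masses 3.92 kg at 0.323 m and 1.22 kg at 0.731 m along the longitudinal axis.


COM = (m1*x1 + m2*x2) / (m1 + m2)
COM = (3.92*0.323 + 1.22*0.731) / (3.92 + 1.22)
Numerator = 2.1580
Denominator = 5.1400
COM = 0.4198


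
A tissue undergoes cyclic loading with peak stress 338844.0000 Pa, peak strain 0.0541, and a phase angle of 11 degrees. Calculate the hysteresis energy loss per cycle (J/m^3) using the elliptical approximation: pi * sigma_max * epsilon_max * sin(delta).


E_loss = pi * sigma_max * epsilon_max * sin(delta)
delta = 11 deg = 0.1920 rad
sin(delta) = 0.1908
E_loss = pi * 338844.0000 * 0.0541 * 0.1908
E_loss = 10988.6865


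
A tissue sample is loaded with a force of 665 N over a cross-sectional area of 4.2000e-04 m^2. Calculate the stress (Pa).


stress = F / A
stress = 665 / 4.2000e-04
stress = 1.5833e+06


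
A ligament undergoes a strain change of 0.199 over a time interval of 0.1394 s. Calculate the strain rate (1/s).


strain_rate = delta_strain / delta_t
strain_rate = 0.199 / 0.1394
strain_rate = 1.4275


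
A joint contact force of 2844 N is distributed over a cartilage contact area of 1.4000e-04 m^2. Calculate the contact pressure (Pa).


P = F / A
P = 2844 / 1.4000e-04
P = 2.0314e+07


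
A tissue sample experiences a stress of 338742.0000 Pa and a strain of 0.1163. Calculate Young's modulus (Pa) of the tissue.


E = stress / strain
E = 338742.0000 / 0.1163
E = 2.9127e+06


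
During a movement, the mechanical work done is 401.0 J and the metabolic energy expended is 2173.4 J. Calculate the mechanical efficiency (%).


eta = (W_mech / E_meta) * 100
eta = (401.0 / 2173.4) * 100
ratio = 0.1845
eta = 18.4504


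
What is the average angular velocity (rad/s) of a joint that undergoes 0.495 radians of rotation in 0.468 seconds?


omega = delta_theta / delta_t
omega = 0.495 / 0.468
omega = 1.0577


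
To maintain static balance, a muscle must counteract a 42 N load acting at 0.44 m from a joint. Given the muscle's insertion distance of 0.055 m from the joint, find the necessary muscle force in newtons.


F_muscle = W * d_load / d_muscle
F_muscle = 42 * 0.44 / 0.055
Numerator = 18.4800
F_muscle = 336.0000


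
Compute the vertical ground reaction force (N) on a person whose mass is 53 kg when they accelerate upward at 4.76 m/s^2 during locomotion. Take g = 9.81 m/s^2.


GRF = m * (g + a)
GRF = 53 * (9.81 + 4.76)
GRF = 53 * 14.5700
GRF = 772.2100


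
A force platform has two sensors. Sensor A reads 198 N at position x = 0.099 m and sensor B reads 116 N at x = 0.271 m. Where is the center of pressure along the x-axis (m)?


COP_x = (F1*x1 + F2*x2) / (F1 + F2)
COP_x = (198*0.099 + 116*0.271) / (198 + 116)
Numerator = 51.0380
Denominator = 314
COP_x = 0.1625


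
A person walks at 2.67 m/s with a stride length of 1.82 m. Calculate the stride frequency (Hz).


f = v / stride_length
f = 2.67 / 1.82
f = 1.4670


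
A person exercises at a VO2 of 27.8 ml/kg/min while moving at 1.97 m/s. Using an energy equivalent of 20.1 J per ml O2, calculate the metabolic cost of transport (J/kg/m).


Power per kg = VO2 * 20.1 / 60
Power per kg = 27.8 * 20.1 / 60 = 9.3130 W/kg
Cost = power_per_kg / speed
Cost = 9.3130 / 1.97
Cost = 4.7274


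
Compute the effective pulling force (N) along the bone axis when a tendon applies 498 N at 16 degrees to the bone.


F_eff = F_tendon * cos(theta)
theta = 16 deg = 0.2793 rad
cos(theta) = 0.9613
F_eff = 498 * 0.9613
F_eff = 478.7083


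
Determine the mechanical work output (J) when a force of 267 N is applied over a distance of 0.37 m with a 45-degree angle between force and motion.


W = F * d * cos(theta)
theta = 45 deg = 0.7854 rad
cos(theta) = 0.7071
W = 267 * 0.37 * 0.7071
W = 69.8551


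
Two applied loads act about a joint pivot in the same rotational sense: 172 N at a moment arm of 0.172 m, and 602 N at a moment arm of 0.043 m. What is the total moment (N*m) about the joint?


M = F1 * d1 + F2 * d2
M = 172 * 0.172 + 602 * 0.043
M = 29.5840 + 25.8860
M = 55.4700


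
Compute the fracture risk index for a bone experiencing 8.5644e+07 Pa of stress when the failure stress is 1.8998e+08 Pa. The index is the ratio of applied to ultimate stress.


FRI = applied / ultimate
FRI = 8.5644e+07 / 1.8998e+08
FRI = 0.4508


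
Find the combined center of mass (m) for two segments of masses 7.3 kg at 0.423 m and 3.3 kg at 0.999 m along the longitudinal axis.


COM = (m1*x1 + m2*x2) / (m1 + m2)
COM = (7.3*0.423 + 3.3*0.999) / (7.3 + 3.3)
Numerator = 6.3846
Denominator = 10.6000
COM = 0.6023


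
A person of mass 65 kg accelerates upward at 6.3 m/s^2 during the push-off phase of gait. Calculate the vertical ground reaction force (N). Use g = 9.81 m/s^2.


GRF = m * (g + a)
GRF = 65 * (9.81 + 6.3)
GRF = 65 * 16.1100
GRF = 1047.1500


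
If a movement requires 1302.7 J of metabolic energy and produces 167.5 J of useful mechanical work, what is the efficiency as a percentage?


eta = (W_mech / E_meta) * 100
eta = (167.5 / 1302.7) * 100
ratio = 0.1286
eta = 12.8579


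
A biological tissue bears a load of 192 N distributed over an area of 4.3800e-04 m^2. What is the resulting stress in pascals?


stress = F / A
stress = 192 / 4.3800e-04
stress = 438356.1644


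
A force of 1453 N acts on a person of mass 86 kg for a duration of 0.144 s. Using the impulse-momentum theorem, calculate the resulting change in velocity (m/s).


J = F * dt = 1453 * 0.144 = 209.2320 N*s
delta_v = J / m
delta_v = 209.2320 / 86
delta_v = 2.4329


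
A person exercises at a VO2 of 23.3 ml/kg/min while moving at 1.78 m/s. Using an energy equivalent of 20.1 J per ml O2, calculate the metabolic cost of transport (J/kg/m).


Power per kg = VO2 * 20.1 / 60
Power per kg = 23.3 * 20.1 / 60 = 7.8055 W/kg
Cost = power_per_kg / speed
Cost = 7.8055 / 1.78
Cost = 4.3851


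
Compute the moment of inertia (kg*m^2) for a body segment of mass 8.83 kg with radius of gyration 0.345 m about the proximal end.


I = m * k^2
I = 8.83 * 0.345^2
k^2 = 0.1190
I = 1.0510


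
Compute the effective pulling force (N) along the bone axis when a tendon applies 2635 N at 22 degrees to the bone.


F_eff = F_tendon * cos(theta)
theta = 22 deg = 0.3840 rad
cos(theta) = 0.9272
F_eff = 2635 * 0.9272
F_eff = 2443.1295


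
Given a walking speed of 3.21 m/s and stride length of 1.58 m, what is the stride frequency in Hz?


f = v / stride_length
f = 3.21 / 1.58
f = 2.0316


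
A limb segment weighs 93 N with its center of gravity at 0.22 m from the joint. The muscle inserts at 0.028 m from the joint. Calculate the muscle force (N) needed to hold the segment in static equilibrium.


F_muscle = W * d_load / d_muscle
F_muscle = 93 * 0.22 / 0.028
Numerator = 20.4600
F_muscle = 730.7143


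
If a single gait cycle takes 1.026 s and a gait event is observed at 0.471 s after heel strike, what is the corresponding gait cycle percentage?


pct = (event_time / cycle_time) * 100
pct = (0.471 / 1.026) * 100
ratio = 0.4591
pct = 45.9064


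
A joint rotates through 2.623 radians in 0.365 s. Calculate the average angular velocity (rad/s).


omega = delta_theta / delta_t
omega = 2.623 / 0.365
omega = 7.1863


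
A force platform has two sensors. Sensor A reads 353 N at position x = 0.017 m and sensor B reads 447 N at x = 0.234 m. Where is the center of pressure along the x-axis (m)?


COP_x = (F1*x1 + F2*x2) / (F1 + F2)
COP_x = (353*0.017 + 447*0.234) / (353 + 447)
Numerator = 110.5990
Denominator = 800
COP_x = 0.1382


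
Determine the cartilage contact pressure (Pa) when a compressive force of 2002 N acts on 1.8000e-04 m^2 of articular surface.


P = F / A
P = 2002 / 1.8000e-04
P = 1.1122e+07


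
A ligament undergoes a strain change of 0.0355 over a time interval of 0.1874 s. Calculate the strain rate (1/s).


strain_rate = delta_strain / delta_t
strain_rate = 0.0355 / 0.1874
strain_rate = 0.1894


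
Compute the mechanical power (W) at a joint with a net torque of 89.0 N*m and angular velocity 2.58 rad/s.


P = M * omega
P = 89.0 * 2.58
P = 229.6200


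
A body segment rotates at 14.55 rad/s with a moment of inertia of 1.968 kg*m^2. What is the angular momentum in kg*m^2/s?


L = I * omega
L = 1.968 * 14.55
L = 28.6344


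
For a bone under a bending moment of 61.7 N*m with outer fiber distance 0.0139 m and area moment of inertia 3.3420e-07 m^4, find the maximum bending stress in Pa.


sigma = M * c / I
sigma = 61.7 * 0.0139 / 3.3420e-07
M * c = 0.8576
sigma = 2.5662e+06


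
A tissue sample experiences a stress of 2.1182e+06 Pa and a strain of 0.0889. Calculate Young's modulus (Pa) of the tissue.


E = stress / strain
E = 2.1182e+06 / 0.0889
E = 2.3827e+07


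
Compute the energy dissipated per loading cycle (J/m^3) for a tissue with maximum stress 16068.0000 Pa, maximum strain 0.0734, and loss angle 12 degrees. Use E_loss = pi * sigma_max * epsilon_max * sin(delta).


E_loss = pi * sigma_max * epsilon_max * sin(delta)
delta = 12 deg = 0.2094 rad
sin(delta) = 0.2079
E_loss = pi * 16068.0000 * 0.0734 * 0.2079
E_loss = 770.3475


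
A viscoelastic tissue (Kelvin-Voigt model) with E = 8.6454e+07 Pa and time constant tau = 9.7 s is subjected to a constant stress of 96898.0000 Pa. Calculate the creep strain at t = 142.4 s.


epsilon(t) = (sigma/E) * (1 - exp(-t/tau))
sigma/E = 96898.0000 / 8.6454e+07 = 0.0011
exp(-t/tau) = exp(-142.4 / 9.7) = 4.2109e-07
epsilon = 0.0011 * (1 - 4.2109e-07)
epsilon = 0.0011
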